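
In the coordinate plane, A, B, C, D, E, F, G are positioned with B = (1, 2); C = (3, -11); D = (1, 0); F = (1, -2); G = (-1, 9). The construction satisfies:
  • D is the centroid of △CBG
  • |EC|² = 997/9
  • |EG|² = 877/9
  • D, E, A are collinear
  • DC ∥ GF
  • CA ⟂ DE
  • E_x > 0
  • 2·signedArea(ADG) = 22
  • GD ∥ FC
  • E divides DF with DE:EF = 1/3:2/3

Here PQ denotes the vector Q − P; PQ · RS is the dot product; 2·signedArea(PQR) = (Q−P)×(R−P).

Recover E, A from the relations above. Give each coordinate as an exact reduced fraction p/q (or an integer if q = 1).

A = (1, -11)
E = (1, -2/3)

1. E_x = 1  [E divides DF with DE:EF = 1/3:2/3]
2. E_y = -2/3  [E divides DF with DE:EF = 1/3:2/3]
   → E = (1, -2/3)
3. A_x = 1  [D, E, A are collinear ∩ CA ⟂ DE]
4. A_y = -11  [D, E, A are collinear ∩ CA ⟂ DE]
   → A = (1, -11)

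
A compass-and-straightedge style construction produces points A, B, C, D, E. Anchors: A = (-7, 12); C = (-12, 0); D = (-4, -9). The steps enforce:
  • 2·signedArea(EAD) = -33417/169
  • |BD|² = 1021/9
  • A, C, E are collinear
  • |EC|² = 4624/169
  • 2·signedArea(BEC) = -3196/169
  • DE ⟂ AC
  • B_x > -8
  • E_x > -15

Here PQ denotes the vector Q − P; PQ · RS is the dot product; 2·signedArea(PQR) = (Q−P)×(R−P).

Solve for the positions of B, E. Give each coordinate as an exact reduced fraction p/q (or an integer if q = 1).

1. E_x = -2368/169  [A, C, E are collinear ∩ DE ⟂ AC]
2. E_y = -816/169  [A, C, E are collinear ∩ DE ⟂ AC]
   → E = (-2368/169, -816/169)
3. B_x = -23/3  [line -816/169·x + 340/169·y + -6596/169 = 0 ∩ |BD|² = 1021/9]
4. B_y = 1  [line -816/169·x + 340/169·y + -6596/169 = 0 ∩ |BD|² = 1021/9]
   → B = (-23/3, 1)

B = (-23/3, 1)
E = (-2368/169, -816/169)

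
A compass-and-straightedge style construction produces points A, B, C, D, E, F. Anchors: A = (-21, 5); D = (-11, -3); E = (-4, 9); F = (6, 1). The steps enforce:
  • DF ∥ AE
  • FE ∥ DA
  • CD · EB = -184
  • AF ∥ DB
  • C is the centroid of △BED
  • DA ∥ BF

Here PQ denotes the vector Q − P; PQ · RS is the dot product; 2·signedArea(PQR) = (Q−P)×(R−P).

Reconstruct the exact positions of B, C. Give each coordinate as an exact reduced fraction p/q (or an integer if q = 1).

1. B_x = 16  [DA ∥ BF ∩ AF ∥ DB]
2. B_y = -7  [DA ∥ BF ∩ AF ∥ DB]
   → B = (16, -7)
3. C_x = 1/3  [C is the centroid of △BED]
4. C_y = -1/3  [C is the centroid of △BED]
   → C = (1/3, -1/3)

B = (16, -7)
C = (1/3, -1/3)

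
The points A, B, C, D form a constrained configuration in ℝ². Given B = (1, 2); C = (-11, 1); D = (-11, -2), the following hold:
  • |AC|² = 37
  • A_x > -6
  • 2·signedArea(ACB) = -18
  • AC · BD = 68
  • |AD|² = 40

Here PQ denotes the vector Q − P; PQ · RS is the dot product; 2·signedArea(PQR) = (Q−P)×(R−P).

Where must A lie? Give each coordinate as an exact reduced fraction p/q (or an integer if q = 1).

A = (-5, 0)

1. A_x = -5  [AC · BD = 68 ∩ 2·signedArea(ACB) = -18]
2. A_y = 0  [AC · BD = 68 ∩ 2·signedArea(ACB) = -18]
   → A = (-5, 0)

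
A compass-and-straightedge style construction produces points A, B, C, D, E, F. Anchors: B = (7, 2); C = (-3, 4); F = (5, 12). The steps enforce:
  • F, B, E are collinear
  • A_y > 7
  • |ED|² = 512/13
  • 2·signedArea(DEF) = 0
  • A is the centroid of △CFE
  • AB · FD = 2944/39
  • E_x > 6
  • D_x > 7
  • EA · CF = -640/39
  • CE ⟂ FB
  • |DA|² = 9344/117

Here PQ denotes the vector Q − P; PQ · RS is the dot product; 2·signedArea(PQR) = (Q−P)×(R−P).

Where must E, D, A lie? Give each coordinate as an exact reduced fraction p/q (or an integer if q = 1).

A = (107/39, 284/39)
D = (97/13, -4/13)
E = (81/13, 76/13)

1. E_x = 81/13  [F, B, E are collinear ∩ CE ⟂ FB]
2. E_y = 76/13  [F, B, E are collinear ∩ CE ⟂ FB]
   → E = (81/13, 76/13)
3. D_x = 97/13  [line -80/13·x + -16/13·y + 592/13 = 0 ∩ |ED|² = 512/13]
4. D_y = -4/13  [line -80/13·x + -16/13·y + 592/13 = 0 ∩ |ED|² = 512/13]
   → D = (97/13, -4/13)
5. A_x = 107/39  [A is the centroid of △CFE]
6. A_y = 284/39  [A is the centroid of △CFE]
   → A = (107/39, 284/39)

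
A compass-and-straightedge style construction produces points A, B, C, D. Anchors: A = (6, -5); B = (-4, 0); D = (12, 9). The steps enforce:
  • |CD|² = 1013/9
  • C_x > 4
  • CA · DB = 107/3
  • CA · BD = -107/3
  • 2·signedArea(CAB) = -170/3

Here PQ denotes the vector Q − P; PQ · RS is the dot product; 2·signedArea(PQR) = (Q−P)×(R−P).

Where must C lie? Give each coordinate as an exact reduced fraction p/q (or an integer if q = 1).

1. C_x = 14/3  [CA · BD = -107/3 ∩ 2·signedArea(CAB) = -170/3]
2. C_y = 4/3  [CA · BD = -107/3 ∩ 2·signedArea(CAB) = -170/3]
   → C = (14/3, 4/3)

C = (14/3, 4/3)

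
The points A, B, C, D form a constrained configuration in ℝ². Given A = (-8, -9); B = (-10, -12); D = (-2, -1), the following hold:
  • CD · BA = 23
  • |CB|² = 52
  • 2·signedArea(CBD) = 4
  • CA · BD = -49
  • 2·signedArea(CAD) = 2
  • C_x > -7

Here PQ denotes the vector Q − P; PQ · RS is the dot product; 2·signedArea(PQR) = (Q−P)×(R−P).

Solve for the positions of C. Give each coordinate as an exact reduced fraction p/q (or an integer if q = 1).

1. C_x = -6  [CD · BA = 23 ∩ 2·signedArea(CBD) = 4]
2. C_y = -6  [CD · BA = 23 ∩ 2·signedArea(CBD) = 4]
   → C = (-6, -6)

C = (-6, -6)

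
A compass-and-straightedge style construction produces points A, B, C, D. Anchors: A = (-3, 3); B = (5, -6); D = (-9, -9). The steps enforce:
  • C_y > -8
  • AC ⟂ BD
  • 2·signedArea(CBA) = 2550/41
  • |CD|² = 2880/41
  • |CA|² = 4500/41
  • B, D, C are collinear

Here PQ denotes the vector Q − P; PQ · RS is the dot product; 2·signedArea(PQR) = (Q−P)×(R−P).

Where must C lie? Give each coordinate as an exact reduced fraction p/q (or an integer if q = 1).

1. C_x = -33/41  [B, D, C are collinear ∩ AC ⟂ BD]
2. C_y = -297/41  [B, D, C are collinear ∩ AC ⟂ BD]
   → C = (-33/41, -297/41)

C = (-33/41, -297/41)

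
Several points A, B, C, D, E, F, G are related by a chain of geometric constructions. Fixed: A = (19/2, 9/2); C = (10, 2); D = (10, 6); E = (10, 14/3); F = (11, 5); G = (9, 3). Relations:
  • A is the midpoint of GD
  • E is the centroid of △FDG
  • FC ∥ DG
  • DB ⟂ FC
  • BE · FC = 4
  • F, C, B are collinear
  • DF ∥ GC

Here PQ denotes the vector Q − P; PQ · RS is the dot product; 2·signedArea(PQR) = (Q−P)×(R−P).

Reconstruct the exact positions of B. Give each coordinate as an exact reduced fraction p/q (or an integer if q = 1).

1. B_x = 56/5  [F, C, B are collinear ∩ DB ⟂ FC]
2. B_y = 28/5  [F, C, B are collinear ∩ DB ⟂ FC]
   → B = (56/5, 28/5)

B = (56/5, 28/5)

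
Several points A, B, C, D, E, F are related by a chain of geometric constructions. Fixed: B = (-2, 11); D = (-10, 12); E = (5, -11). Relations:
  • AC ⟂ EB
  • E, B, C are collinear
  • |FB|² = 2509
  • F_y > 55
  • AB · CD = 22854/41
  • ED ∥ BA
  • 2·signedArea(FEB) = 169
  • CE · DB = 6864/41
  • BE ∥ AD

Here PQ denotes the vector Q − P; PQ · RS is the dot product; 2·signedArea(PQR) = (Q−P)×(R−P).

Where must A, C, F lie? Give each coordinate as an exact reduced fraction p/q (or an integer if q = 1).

1. A_x = -17  [BE ∥ AD ∩ ED ∥ BA]
2. A_y = 34  [BE ∥ AD ∩ ED ∥ BA]
   → A = (-17, 34)
3. C_x = -411/41  [E, B, C are collinear ∩ AC ⟂ EB]
4. C_y = 1485/41  [E, B, C are collinear ∩ AC ⟂ EB]
   → C = (-411/41, 1485/41)
5. F_x = -24  [line -22·x + -7·y + -136 = 0 ∩ |FB|² = 2509]
6. F_y = 56  [line -22·x + -7·y + -136 = 0 ∩ |FB|² = 2509]
   → F = (-24, 56)

A = (-17, 34)
C = (-411/41, 1485/41)
F = (-24, 56)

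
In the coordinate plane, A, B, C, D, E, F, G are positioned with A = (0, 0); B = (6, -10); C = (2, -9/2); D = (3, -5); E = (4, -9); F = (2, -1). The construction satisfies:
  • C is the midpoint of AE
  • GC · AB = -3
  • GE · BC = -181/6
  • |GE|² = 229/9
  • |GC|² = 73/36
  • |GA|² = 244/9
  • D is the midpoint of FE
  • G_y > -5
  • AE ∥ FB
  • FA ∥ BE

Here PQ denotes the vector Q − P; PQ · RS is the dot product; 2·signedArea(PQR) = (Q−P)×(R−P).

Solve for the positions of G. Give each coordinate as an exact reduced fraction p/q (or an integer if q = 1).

1. G_x = 10/3  [GE · BC = -181/6 ∩ GC · AB = -3]
2. G_y = -4  [GE · BC = -181/6 ∩ GC · AB = -3]
   → G = (10/3, -4)

G = (10/3, -4)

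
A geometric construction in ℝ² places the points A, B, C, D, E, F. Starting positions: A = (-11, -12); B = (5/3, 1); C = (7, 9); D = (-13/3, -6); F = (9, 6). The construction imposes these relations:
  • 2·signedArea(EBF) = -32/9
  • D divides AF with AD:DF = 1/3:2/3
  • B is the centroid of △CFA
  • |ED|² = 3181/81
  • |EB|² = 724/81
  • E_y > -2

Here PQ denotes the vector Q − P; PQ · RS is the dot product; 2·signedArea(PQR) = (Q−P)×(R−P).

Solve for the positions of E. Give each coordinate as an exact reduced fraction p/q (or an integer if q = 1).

1. E_x = -5/9  [line -5·x + 22/3·y + 41/9 = 0 ∩ |ED|² = 3181/81]
2. E_y = -1  [line -5·x + 22/3·y + 41/9 = 0 ∩ |ED|² = 3181/81]
   → E = (-5/9, -1)

E = (-5/9, -1)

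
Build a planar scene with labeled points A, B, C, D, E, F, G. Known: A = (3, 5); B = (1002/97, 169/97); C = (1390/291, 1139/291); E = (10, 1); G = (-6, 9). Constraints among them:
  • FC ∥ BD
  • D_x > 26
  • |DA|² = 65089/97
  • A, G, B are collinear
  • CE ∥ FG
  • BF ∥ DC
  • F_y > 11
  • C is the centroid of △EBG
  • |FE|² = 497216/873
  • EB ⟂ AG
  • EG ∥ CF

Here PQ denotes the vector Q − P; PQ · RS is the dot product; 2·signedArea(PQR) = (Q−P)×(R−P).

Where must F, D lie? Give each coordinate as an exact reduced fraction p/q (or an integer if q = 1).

D = (2554/97, -607/97)
F = (-3266/291, 3467/291)

1. F_x = -3266/291  [CE ∥ FG ∩ EG ∥ CF]
2. F_y = 3467/291  [CE ∥ FG ∩ EG ∥ CF]
   → F = (-3266/291, 3467/291)
3. D_x = 2554/97  [BF ∥ DC ∩ FC ∥ BD]
4. D_y = -607/97  [BF ∥ DC ∩ FC ∥ BD]
   → D = (2554/97, -607/97)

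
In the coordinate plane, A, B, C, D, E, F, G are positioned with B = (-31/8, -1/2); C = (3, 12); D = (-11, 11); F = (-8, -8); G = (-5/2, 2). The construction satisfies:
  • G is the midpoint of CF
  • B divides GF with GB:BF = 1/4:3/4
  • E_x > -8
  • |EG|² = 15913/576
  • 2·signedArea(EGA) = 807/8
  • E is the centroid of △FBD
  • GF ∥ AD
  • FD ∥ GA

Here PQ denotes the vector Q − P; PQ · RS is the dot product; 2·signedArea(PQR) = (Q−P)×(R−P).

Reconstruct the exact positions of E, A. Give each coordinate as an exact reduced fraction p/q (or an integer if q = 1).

A = (-11/2, 21)
E = (-61/8, 5/6)

1. E_x = -61/8  [E is the centroid of △FBD]
2. E_y = 5/6  [E is the centroid of △FBD]
   → E = (-61/8, 5/6)
3. A_x = -11/2  [GF ∥ AD ∩ FD ∥ GA]
4. A_y = 21  [GF ∥ AD ∩ FD ∥ GA]
   → A = (-11/2, 21)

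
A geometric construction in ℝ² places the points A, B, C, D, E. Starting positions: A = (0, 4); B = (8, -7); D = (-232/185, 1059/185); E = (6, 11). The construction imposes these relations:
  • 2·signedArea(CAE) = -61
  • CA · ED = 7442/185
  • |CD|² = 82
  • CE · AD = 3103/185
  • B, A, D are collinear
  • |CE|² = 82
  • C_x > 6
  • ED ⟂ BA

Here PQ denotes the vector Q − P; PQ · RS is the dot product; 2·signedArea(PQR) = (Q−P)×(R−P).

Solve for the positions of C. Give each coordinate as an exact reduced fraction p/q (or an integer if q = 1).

1. C_x = 7  [CA · ED = 7442/185 ∩ 2·signedArea(CAE) = -61]
2. C_y = 2  [CA · ED = 7442/185 ∩ 2·signedArea(CAE) = -61]
   → C = (7, 2)

C = (7, 2)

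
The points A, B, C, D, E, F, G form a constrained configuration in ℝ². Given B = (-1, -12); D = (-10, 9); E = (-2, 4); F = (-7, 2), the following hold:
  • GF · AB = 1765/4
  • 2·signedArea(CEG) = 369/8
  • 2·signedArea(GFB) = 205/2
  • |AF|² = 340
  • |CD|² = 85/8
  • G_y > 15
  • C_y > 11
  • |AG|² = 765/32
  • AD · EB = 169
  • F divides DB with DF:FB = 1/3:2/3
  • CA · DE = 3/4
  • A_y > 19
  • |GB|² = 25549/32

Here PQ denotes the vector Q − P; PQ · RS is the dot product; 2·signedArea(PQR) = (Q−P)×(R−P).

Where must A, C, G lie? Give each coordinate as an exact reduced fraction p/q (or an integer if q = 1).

1. G_x = -45/8  [line 14·x + 6·y + -33/2 = 0 ∩ |GB|² = 25549/32]
2. G_y = 127/8  [line 14·x + 6·y + -33/2 = 0 ∩ |GB|² = 25549/32]
   → G = (-45/8, 127/8)
3. A_x = -3  [AD · EB = 169 ∩ GF · AB = 1765/4]
4. A_y = 20  [AD · EB = 169 ∩ GF · AB = 1765/4]
   → A = (-3, 20)
5. C_x = -33/4  [2·signedArea(CEG) = 369/8 ∩ CA · DE = 3/4]
6. C_y = 47/4  [2·signedArea(CEG) = 369/8 ∩ CA · DE = 3/4]
   → C = (-33/4, 47/4)

A = (-3, 20)
C = (-33/4, 47/4)
G = (-45/8, 127/8)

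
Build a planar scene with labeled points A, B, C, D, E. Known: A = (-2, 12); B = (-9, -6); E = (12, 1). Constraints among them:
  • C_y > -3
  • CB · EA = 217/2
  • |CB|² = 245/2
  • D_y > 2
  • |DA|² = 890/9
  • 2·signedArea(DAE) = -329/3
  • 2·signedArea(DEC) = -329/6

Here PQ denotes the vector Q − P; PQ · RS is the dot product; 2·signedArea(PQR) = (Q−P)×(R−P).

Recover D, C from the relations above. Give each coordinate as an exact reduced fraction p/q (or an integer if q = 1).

C = (3/2, -5/2)
D = (1/3, 7/3)

1. C_x = 3/2  [line 14·x + -11·y + -97/2 = 0 ∩ |CB|² = 245/2]
2. C_y = -5/2  [line 14·x + -11·y + -97/2 = 0 ∩ |CB|² = 245/2]
   → C = (3/2, -5/2)
3. D_x = 1/3  [2·signedArea(DEC) = -329/6 ∩ 2·signedArea(DAE) = -329/3]
4. D_y = 7/3  [2·signedArea(DEC) = -329/6 ∩ 2·signedArea(DAE) = -329/3]
   → D = (1/3, 7/3)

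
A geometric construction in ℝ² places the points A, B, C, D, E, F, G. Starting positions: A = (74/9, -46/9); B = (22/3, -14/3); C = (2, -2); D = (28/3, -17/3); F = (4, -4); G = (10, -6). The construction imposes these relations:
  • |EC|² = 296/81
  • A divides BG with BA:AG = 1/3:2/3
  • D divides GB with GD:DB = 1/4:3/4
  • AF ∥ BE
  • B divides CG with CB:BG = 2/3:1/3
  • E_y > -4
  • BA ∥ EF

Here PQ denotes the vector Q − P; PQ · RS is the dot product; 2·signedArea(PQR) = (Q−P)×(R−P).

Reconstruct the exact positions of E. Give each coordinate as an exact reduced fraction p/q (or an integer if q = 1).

1. E_x = 28/9  [BA ∥ EF ∩ AF ∥ BE]
2. E_y = -32/9  [BA ∥ EF ∩ AF ∥ BE]
   → E = (28/9, -32/9)

E = (28/9, -32/9)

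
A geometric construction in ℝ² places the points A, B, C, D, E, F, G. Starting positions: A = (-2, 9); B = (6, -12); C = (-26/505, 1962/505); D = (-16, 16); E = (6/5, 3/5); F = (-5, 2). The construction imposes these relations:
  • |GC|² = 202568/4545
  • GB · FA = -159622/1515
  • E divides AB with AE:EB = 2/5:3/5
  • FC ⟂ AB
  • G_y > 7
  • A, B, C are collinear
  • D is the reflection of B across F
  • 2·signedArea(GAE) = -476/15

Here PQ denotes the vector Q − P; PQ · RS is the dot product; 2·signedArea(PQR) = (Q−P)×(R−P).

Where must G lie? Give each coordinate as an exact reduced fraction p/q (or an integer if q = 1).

1. G_x = -8132/1515  [2·signedArea(GAE) = -476/15 ∩ GB · FA = -159622/1515]
2. G_y = 12004/1515  [2·signedArea(GAE) = -476/15 ∩ GB · FA = -159622/1515]
   → G = (-8132/1515, 12004/1515)

G = (-8132/1515, 12004/1515)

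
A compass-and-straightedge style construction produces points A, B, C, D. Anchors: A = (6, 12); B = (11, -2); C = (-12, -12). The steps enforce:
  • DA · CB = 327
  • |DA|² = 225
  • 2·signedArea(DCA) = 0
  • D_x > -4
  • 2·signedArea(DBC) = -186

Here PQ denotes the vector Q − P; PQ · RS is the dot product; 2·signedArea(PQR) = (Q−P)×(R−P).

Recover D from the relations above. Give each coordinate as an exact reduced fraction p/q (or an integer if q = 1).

1. D_x = -3  [2·signedArea(DCA) = 0 ∩ DA · CB = 327]
2. D_y = 0  [2·signedArea(DCA) = 0 ∩ DA · CB = 327]
   → D = (-3, 0)

D = (-3, 0)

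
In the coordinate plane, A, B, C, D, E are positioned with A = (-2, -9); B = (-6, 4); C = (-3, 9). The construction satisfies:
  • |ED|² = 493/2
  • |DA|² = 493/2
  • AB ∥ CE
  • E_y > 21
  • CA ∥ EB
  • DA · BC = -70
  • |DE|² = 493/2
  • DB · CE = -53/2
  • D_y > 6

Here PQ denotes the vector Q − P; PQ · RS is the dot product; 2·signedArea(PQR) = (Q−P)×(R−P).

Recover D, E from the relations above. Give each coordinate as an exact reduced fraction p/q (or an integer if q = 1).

1. D_x = -9/2  [line -3·x + -5·y + 19 = 0 ∩ |DA|² = 493/2]
2. D_y = 13/2  [line -3·x + -5·y + 19 = 0 ∩ |DA|² = 493/2]
   → D = (-9/2, 13/2)
3. E_x = -7  [DB · CE = -53/2 ∩ CA ∥ EB]
4. E_y = 22  [DB · CE = -53/2 ∩ CA ∥ EB]
   → E = (-7, 22)

D = (-9/2, 13/2)
E = (-7, 22)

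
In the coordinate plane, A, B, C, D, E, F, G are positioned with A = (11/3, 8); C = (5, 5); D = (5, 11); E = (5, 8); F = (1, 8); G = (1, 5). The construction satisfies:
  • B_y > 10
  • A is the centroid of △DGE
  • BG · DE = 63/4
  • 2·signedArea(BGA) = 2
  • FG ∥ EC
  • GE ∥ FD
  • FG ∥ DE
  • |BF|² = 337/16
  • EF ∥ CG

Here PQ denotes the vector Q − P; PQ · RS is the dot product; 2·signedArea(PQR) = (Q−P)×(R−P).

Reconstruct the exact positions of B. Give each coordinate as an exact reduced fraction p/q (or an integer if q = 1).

1. B_x = 5  [2·signedArea(BGA) = 2 ∩ BG · DE = 63/4]
2. B_y = 41/4  [2·signedArea(BGA) = 2 ∩ BG · DE = 63/4]
   → B = (5, 41/4)

B = (5, 41/4)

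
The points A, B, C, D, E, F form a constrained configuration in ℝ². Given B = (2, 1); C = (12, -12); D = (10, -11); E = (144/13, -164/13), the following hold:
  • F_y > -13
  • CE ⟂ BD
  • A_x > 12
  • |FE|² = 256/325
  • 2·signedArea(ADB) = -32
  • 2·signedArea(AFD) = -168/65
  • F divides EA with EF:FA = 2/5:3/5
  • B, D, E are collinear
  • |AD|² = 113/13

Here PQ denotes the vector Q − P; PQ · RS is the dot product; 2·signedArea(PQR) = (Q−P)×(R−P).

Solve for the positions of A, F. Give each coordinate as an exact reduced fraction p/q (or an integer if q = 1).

1. A_x = 168/13  [line -12·x + -8·y + 64 = 0 ∩ |AD|² = 113/13]
2. A_y = -148/13  [line -12·x + -8·y + 64 = 0 ∩ |AD|² = 113/13]
   → A = (168/13, -148/13)
3. F_x = 768/65  [2·signedArea(AFD) = -168/65 ∩ F divides EA with EF:FA = 2/5:3/5]
4. F_y = -788/65  [2·signedArea(AFD) = -168/65 ∩ F divides EA with EF:FA = 2/5:3/5]
   → F = (768/65, -788/65)

A = (168/13, -148/13)
F = (768/65, -788/65)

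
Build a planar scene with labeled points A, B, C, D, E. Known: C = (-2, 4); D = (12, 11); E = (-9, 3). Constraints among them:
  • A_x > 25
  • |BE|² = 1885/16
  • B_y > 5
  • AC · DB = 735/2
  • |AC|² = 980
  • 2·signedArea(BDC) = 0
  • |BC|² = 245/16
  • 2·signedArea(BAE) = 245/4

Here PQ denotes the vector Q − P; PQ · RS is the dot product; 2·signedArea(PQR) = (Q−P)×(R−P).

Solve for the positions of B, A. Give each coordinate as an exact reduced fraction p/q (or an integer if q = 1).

1. B_x = 3/2  [line 7·x + -14·y + 70 = 0 ∩ |BC|² = 245/16]
2. B_y = 23/4  [line 7·x + -14·y + 70 = 0 ∩ |BC|² = 245/16]
   → B = (3/2, 23/4)
3. A_x = 26  [AC · DB = 735/2 ∩ 2·signedArea(BAE) = 245/4]
4. A_y = 18  [AC · DB = 735/2 ∩ 2·signedArea(BAE) = 245/4]
   → A = (26, 18)

A = (26, 18)
B = (3/2, 23/4)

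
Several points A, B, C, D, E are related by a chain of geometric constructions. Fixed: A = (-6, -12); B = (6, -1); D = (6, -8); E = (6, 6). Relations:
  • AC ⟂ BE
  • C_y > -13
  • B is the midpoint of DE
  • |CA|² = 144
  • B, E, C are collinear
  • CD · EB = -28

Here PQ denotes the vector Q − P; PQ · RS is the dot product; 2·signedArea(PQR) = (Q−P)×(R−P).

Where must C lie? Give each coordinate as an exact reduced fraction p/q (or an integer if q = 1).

1. C_x = 6  [B, E, C are collinear ∩ AC ⟂ BE]
2. C_y = -12  [B, E, C are collinear ∩ AC ⟂ BE]
   → C = (6, -12)

C = (6, -12)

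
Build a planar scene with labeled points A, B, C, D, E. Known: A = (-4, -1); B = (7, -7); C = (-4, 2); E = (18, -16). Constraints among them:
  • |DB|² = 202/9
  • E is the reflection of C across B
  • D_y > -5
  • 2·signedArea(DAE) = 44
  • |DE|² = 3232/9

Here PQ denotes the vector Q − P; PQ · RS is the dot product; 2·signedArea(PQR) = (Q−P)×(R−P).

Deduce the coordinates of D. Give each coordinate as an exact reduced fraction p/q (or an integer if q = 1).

D = (10/3, -4)

1. D_x = 10/3  [line 15·x + 22·y + 38 = 0 ∩ |DE|² = 3232/9]
2. D_y = -4  [line 15·x + 22·y + 38 = 0 ∩ |DE|² = 3232/9]
   → D = (10/3, -4)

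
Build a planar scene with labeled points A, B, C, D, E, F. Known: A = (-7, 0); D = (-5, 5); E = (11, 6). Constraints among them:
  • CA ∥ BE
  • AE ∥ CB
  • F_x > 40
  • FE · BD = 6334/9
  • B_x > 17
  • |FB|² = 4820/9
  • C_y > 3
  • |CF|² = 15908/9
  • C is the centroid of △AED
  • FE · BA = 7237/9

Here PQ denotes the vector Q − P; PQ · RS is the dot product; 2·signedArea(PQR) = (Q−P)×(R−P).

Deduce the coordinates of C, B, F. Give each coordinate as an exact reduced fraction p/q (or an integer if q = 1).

B = (53/3, 29/3)
C = (-1/3, 11/3)
F = (121/3, 43/3)

1. C_x = -1/3  [C is the centroid of △AED]
2. C_y = 11/3  [C is the centroid of △AED]
   → C = (-1/3, 11/3)
3. B_x = 53/3  [CA ∥ BE ∩ AE ∥ CB]
4. B_y = 29/3  [CA ∥ BE ∩ AE ∥ CB]
   → B = (53/3, 29/3)
5. F_x = 121/3  [FE · BA = 7237/9 ∩ FE · BD = 6334/9]
6. F_y = 43/3  [FE · BA = 7237/9 ∩ FE · BD = 6334/9]
   → F = (121/3, 43/3)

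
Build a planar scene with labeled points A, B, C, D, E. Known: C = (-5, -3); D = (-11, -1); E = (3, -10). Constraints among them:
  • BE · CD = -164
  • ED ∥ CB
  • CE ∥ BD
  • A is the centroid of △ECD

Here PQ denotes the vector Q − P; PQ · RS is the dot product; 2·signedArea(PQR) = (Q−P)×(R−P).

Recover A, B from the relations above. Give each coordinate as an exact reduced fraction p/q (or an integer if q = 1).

A = (-13/3, -14/3)
B = (-19, 6)

1. A_x = -13/3  [A is the centroid of △ECD]
2. A_y = -14/3  [A is the centroid of △ECD]
   → A = (-13/3, -14/3)
3. B_x = -19  [CE ∥ BD ∩ ED ∥ CB]
4. B_y = 6  [CE ∥ BD ∩ ED ∥ CB]
   → B = (-19, 6)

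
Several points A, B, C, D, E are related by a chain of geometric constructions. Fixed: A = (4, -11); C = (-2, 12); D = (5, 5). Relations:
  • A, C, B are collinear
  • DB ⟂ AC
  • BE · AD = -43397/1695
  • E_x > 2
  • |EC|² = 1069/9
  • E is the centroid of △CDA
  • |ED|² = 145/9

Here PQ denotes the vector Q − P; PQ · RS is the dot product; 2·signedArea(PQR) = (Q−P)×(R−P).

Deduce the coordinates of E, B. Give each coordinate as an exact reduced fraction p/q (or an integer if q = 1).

B = (88/565, 2111/565)
E = (7/3, 2)

1. E_x = 7/3  [E is the centroid of △CDA]
2. E_y = 2  [E is the centroid of △CDA]
   → E = (7/3, 2)
3. B_x = 88/565  [A, C, B are collinear ∩ DB ⟂ AC]
4. B_y = 2111/565  [A, C, B are collinear ∩ DB ⟂ AC]
   → B = (88/565, 2111/565)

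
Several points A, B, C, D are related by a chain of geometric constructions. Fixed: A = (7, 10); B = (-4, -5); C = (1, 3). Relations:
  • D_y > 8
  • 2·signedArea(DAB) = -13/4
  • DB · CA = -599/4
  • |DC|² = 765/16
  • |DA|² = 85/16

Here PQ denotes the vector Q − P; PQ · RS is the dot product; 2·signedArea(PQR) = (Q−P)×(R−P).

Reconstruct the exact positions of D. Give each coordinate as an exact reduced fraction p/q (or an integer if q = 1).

1. D_x = 11/2  [2·signedArea(DAB) = -13/4 ∩ DB · CA = -599/4]
2. D_y = 33/4  [2·signedArea(DAB) = -13/4 ∩ DB · CA = -599/4]
   → D = (11/2, 33/4)

D = (11/2, 33/4)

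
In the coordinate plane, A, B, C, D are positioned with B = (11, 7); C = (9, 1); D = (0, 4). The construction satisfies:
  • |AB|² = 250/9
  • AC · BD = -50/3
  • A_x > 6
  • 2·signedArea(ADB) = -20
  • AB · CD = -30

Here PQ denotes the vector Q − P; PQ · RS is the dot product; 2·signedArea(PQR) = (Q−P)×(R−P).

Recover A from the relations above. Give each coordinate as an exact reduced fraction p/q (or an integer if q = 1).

A = (20/3, 4)

1. A_x = 20/3  [AB · CD = -30 ∩ AC · BD = -50/3]
2. A_y = 4  [AB · CD = -30 ∩ AC · BD = -50/3]
   → A = (20/3, 4)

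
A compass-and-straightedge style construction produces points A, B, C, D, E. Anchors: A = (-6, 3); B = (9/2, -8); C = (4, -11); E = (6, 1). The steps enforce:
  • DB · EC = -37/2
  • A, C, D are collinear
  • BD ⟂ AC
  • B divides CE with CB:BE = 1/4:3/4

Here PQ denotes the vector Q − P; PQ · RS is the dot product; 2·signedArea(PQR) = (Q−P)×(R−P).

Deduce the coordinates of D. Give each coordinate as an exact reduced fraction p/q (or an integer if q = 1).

1. D_x = 11/4  [A, C, D are collinear ∩ BD ⟂ AC]
2. D_y = -37/4  [A, C, D are collinear ∩ BD ⟂ AC]
   → D = (11/4, -37/4)

D = (11/4, -37/4)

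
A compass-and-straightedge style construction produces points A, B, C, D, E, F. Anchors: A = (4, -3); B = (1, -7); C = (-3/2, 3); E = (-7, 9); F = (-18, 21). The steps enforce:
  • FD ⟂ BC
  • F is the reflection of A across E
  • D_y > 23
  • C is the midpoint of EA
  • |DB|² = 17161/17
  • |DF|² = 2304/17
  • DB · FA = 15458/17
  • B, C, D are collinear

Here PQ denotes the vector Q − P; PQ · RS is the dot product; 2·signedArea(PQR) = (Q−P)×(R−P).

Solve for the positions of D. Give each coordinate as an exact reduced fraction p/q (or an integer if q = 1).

1. D_x = -114/17  [B, C, D are collinear ∩ FD ⟂ BC]
2. D_y = 405/17  [B, C, D are collinear ∩ FD ⟂ BC]
   → D = (-114/17, 405/17)

D = (-114/17, 405/17)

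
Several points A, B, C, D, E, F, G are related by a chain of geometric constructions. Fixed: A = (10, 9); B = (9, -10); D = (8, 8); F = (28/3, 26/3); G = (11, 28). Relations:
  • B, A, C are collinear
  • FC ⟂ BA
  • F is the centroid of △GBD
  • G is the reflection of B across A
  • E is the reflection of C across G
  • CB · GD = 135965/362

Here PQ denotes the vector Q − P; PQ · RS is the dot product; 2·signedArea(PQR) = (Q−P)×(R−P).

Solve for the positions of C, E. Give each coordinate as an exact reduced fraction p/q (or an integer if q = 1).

1. C_x = 3613/362  [B, A, C are collinear ∩ FC ⟂ BA]
2. C_y = 3125/362  [B, A, C are collinear ∩ FC ⟂ BA]
   → C = (3613/362, 3125/362)
3. E_x = 4351/362  [E is the reflection of C across G]
4. E_y = 17147/362  [E is the reflection of C across G]
   → E = (4351/362, 17147/362)

C = (3613/362, 3125/362)
E = (4351/362, 17147/362)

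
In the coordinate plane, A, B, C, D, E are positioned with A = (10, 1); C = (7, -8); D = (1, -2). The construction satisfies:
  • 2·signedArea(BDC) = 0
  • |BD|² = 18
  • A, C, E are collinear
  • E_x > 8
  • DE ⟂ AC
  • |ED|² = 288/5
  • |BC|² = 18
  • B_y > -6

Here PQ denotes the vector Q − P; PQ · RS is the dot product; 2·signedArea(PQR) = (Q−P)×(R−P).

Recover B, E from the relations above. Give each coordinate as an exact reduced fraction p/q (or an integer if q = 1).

B = (4, -5)
E = (41/5, -22/5)

1. B_x = 4  [line 6·x + 6·y + 6 = 0 ∩ |BC|² = 18]
2. B_y = -5  [line 6·x + 6·y + 6 = 0 ∩ |BC|² = 18]
   → B = (4, -5)
3. E_x = 41/5  [A, C, E are collinear ∩ DE ⟂ AC]
4. E_y = -22/5  [A, C, E are collinear ∩ DE ⟂ AC]
   → E = (41/5, -22/5)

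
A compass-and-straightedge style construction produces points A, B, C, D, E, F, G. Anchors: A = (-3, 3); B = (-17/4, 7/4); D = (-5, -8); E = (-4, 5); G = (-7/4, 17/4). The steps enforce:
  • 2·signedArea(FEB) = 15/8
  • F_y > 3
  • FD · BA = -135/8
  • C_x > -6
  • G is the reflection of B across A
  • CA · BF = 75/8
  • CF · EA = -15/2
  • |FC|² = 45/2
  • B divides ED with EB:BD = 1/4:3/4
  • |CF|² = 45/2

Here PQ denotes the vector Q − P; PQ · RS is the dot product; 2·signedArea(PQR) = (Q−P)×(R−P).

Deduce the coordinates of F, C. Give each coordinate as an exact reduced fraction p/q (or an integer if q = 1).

C = (-5, -1/2)
F = (-7/2, 4)

1. F_x = -7/2  [FD · BA = -135/8 ∩ 2·signedArea(FEB) = 15/8]
2. F_y = 4  [FD · BA = -135/8 ∩ 2·signedArea(FEB) = 15/8]
   → F = (-7/2, 4)
3. C_x = -5  [CA · BF = 75/8 ∩ CF · EA = -15/2]
4. C_y = -1/2  [CA · BF = 75/8 ∩ CF · EA = -15/2]
   → C = (-5, -1/2)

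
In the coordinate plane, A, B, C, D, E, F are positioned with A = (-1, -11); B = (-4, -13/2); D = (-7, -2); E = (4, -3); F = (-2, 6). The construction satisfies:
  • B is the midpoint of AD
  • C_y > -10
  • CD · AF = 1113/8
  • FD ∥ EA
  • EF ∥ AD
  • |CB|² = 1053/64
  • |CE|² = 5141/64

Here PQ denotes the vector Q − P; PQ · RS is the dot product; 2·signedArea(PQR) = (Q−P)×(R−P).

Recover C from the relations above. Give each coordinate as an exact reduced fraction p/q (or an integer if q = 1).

C = (-7/4, -79/8)

1. C_x = -7/4  [line 1·x + -17·y + -1329/8 = 0 ∩ |CB|² = 1053/64]
2. C_y = -79/8  [line 1·x + -17·y + -1329/8 = 0 ∩ |CB|² = 1053/64]
   → C = (-7/4, -79/8)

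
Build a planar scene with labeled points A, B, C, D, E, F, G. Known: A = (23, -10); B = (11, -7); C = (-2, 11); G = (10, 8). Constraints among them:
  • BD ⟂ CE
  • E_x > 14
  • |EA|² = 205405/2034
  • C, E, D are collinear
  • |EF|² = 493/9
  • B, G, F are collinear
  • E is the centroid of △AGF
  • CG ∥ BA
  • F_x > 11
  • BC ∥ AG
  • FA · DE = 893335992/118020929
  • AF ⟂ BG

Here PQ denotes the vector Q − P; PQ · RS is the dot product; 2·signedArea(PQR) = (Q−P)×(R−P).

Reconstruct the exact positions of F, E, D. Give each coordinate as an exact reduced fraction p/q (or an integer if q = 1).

1. F_x = 2543/226  [B, G, F are collinear ∩ AF ⟂ BG]
2. F_y = -2437/226  [B, G, F are collinear ∩ AF ⟂ BG]
   → F = (2543/226, -2437/226)
3. E_x = 10001/678  [E is the centroid of △AGF]
4. E_y = -963/226  [E is the centroid of △AGF]
   → E = (10001/678, -963/226)
5. D_x = 3319870943/236041858  [C, E, D are collinear ∩ BD ⟂ CE]
6. D_y = -858268351/236041858  [C, E, D are collinear ∩ BD ⟂ CE]
   → D = (3319870943/236041858, -858268351/236041858)

D = (3319870943/236041858, -858268351/236041858)
E = (10001/678, -963/226)
F = (2543/226, -2437/226)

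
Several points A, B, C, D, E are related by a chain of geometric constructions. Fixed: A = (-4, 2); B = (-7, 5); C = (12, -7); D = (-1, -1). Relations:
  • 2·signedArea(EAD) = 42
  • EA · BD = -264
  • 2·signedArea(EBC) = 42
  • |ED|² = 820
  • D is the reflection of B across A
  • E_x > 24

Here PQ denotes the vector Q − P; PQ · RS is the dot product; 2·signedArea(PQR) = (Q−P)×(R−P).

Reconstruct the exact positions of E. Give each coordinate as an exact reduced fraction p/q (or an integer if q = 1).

E = (25, -13)

1. E_x = 25  [EA · BD = -264 ∩ 2·signedArea(EAD) = 42]
2. E_y = -13  [EA · BD = -264 ∩ 2·signedArea(EAD) = 42]
   → E = (25, -13)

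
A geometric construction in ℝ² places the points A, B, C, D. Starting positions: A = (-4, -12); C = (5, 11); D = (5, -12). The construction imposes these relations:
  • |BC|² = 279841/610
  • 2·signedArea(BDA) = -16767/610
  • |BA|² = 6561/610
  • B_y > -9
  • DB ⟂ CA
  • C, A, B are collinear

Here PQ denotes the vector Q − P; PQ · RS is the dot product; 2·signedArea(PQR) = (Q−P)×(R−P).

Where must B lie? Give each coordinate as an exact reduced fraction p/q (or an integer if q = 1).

1. B_x = -1711/610  [C, A, B are collinear ∩ DB ⟂ CA]
2. B_y = -5457/610  [C, A, B are collinear ∩ DB ⟂ CA]
   → B = (-1711/610, -5457/610)

B = (-1711/610, -5457/610)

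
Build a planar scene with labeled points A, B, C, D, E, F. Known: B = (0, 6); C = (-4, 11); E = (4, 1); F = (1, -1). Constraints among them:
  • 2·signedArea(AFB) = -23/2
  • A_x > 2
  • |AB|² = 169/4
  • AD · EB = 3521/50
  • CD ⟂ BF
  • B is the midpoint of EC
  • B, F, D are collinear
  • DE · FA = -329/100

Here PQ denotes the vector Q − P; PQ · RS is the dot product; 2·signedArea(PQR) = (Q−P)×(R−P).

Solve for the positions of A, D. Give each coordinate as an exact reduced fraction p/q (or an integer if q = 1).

1. A_x = 5/2  [line -7·x + -1·y + 35/2 = 0 ∩ |AB|² = 169/4]
2. A_y = 0  [line -7·x + -1·y + 35/2 = 0 ∩ |AB|² = 169/4]
   → A = (5/2, 0)
3. D_x = -39/50  [B, F, D are collinear ∩ CD ⟂ BF]
4. D_y = 573/50  [B, F, D are collinear ∩ CD ⟂ BF]
   → D = (-39/50, 573/50)

A = (5/2, 0)
D = (-39/50, 573/50)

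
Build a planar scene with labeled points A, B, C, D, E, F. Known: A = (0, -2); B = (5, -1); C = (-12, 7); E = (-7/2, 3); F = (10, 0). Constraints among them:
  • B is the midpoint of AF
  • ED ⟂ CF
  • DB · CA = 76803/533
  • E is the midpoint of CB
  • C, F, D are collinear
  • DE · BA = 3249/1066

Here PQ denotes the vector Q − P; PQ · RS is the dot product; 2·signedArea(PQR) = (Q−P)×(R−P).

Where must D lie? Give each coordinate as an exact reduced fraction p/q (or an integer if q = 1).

1. D_x = -1666/533  [C, F, D are collinear ∩ ED ⟂ CF]
2. D_y = 2226/533  [C, F, D are collinear ∩ ED ⟂ CF]
   → D = (-1666/533, 2226/533)

D = (-1666/533, 2226/533)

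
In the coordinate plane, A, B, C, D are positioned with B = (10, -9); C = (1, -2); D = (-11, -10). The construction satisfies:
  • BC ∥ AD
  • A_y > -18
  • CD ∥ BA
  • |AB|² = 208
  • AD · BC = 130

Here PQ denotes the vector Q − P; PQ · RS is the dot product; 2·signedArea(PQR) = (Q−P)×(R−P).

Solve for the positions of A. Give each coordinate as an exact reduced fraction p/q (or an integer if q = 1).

A = (-2, -17)

1. A_x = -2  [BC ∥ AD ∩ CD ∥ BA]
2. A_y = -17  [BC ∥ AD ∩ CD ∥ BA]
   → A = (-2, -17)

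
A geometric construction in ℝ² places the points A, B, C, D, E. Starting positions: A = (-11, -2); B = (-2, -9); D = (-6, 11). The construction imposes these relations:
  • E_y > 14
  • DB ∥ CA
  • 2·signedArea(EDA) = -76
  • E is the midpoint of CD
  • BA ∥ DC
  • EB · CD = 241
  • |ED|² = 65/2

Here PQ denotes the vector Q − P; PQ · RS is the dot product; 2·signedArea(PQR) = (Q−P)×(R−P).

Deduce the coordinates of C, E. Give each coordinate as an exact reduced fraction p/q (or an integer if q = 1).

C = (-15, 18)
E = (-21/2, 29/2)

1. C_x = -15  [DB ∥ CA ∩ BA ∥ DC]
2. C_y = 18  [DB ∥ CA ∩ BA ∥ DC]
   → C = (-15, 18)
3. E_x = -21/2  [E is the midpoint of CD]
4. E_y = 29/2  [E is the midpoint of CD]
   → E = (-21/2, 29/2)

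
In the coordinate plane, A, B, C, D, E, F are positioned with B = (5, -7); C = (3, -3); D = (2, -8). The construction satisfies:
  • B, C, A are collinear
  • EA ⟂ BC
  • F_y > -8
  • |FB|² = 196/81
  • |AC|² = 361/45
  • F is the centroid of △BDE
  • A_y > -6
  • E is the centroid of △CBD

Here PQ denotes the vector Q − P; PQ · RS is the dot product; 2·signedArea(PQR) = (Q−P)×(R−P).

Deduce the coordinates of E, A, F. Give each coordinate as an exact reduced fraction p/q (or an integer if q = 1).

1. E_x = 10/3  [E is the centroid of △CBD]
2. E_y = -6  [E is the centroid of △CBD]
   → E = (10/3, -6)
3. A_x = 64/15  [B, C, A are collinear ∩ EA ⟂ BC]
4. A_y = -83/15  [B, C, A are collinear ∩ EA ⟂ BC]
   → A = (64/15, -83/15)
5. F_x = 31/9  [F is the centroid of △BDE]
6. F_y = -7  [F is the centroid of △BDE]
   → F = (31/9, -7)

A = (64/15, -83/15)
E = (10/3, -6)
F = (31/9, -7)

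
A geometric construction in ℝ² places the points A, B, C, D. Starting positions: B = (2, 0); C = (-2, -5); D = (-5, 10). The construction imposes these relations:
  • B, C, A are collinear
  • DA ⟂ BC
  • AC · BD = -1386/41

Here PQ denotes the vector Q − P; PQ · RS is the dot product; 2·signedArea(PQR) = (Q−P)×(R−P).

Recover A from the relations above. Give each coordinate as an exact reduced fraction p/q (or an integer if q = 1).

1. A_x = 170/41  [B, C, A are collinear ∩ DA ⟂ BC]
2. A_y = 110/41  [B, C, A are collinear ∩ DA ⟂ BC]
   → A = (170/41, 110/41)

A = (170/41, 110/41)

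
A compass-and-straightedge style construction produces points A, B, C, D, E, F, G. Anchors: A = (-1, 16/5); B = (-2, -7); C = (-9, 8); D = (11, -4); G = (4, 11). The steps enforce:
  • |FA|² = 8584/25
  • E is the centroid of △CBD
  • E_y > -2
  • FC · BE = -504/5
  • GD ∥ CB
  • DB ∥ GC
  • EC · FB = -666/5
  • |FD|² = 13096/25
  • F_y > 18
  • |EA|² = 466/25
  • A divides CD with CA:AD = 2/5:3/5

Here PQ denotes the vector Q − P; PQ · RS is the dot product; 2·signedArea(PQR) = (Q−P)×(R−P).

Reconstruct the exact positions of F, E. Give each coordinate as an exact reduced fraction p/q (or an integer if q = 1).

1. E_x = 0  [E is the centroid of △CBD]
2. E_y = -1  [E is the centroid of △CBD]
   → E = (0, -1)
3. F_x = 9  [FC · BE = -504/5 ∩ EC · FB = -666/5]
4. F_y = 94/5  [FC · BE = -504/5 ∩ EC · FB = -666/5]
   → F = (9, 94/5)

E = (0, -1)
F = (9, 94/5)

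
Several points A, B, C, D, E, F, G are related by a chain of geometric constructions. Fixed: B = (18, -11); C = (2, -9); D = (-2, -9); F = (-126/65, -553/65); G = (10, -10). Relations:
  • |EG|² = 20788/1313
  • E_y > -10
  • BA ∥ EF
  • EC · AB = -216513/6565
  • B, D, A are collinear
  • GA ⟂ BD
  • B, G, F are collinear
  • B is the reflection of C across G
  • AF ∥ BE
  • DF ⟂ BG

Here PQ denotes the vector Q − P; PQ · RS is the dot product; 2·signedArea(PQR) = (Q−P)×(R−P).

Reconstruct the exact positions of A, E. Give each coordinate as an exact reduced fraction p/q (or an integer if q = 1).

1. A_x = 1008/101  [B, D, A are collinear ∩ GA ⟂ BD]
2. A_y = -1030/101  [B, D, A are collinear ∩ GA ⟂ BD]
   → A = (1008/101, -1030/101)
3. E_x = 39924/6565  [BA ∥ EF ∩ AF ∥ BE]
4. E_y = -61118/6565  [BA ∥ EF ∩ AF ∥ BE]
   → E = (39924/6565, -61118/6565)

A = (1008/101, -1030/101)
E = (39924/6565, -61118/6565)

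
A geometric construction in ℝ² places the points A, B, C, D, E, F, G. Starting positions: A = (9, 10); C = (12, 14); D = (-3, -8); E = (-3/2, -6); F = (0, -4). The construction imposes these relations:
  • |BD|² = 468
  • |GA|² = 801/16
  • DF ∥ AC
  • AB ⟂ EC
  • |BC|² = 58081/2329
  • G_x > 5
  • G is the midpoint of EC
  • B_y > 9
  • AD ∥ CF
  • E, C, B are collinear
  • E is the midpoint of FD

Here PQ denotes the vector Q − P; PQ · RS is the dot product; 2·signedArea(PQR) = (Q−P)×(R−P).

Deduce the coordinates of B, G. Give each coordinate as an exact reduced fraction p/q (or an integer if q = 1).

B = (21441/2329, 22966/2329)
G = (21/4, 4)

1. B_x = 21441/2329  [E, C, B are collinear ∩ AB ⟂ EC]
2. B_y = 22966/2329  [E, C, B are collinear ∩ AB ⟂ EC]
   → B = (21441/2329, 22966/2329)
3. G_x = 21/4  [G is the midpoint of EC]
4. G_y = 4  [G is the midpoint of EC]
   → G = (21/4, 4)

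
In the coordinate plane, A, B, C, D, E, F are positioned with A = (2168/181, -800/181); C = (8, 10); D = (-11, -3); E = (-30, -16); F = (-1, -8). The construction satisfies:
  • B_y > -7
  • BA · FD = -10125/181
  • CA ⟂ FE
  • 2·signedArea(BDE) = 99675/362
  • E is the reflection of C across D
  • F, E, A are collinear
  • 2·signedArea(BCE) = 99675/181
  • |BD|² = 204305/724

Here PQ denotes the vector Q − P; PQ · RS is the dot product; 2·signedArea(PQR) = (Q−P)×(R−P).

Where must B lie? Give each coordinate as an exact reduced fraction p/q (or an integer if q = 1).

1. B_x = 1987/362  [2·signedArea(BDE) = 99675/362 ∩ BA · FD = -10125/181]
2. B_y = -1124/181  [2·signedArea(BDE) = 99675/362 ∩ BA · FD = -10125/181]
   → B = (1987/362, -1124/181)

B = (1987/362, -1124/181)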